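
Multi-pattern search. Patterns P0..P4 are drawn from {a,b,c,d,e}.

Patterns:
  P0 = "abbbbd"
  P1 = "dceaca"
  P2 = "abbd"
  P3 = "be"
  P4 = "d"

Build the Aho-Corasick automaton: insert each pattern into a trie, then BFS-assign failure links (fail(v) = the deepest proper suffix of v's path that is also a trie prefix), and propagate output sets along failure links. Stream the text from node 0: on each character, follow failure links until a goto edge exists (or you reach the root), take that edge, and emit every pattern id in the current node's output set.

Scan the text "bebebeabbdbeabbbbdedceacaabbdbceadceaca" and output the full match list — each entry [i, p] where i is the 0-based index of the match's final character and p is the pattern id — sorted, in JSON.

Build:
Trie nodes:
  n0 'ε': a→1 b→14 d→7
  n1 'a': b→2
  n2 'ab': b→3
  n3 'abb': b→4 d→13
  n4 'abbb': b→5
  n5 'abbbb': d→6
  n6 'abbbbd': ·  ←P0
  n7 'd': c→8  ←P4
  n8 'dc': e→9
  n9 'dce': a→10
  n10 'dcea': c→11
  n11 'dceac': a→12
  n12 'dceaca': ·  ←P1
  n13 'abbd': ·  ←P2
  n14 'b': e→15
  n15 'be': ·  ←P3

BFS fail/out derivation:
  n1('a'): parent n0 fail=0; on 'a' 0 → fail=0;  out ∅∪∅=∅
  n7('d'): parent n0 fail=0; on 'd' 0 → fail=0;  out {4}∪∅={4}
  n14('b'): parent n0 fail=0; on 'b' 0 → fail=0;  out ∅∪∅=∅
  n2('ab'): parent n1 fail=0; on 'b' 0 → fail=14;  out ∅∪∅=∅
  n8('dc'): parent n7 fail=0; on 'c' 0 → fail=0;  out ∅∪∅=∅
  n15('be'): parent n14 fail=0; on 'e' 0 → fail=0;  out {3}∪∅={3}
  n3('abb'): parent n2 fail=14; on 'b' 14→0 → fail=14;  out ∅∪∅=∅
  n9('dce'): parent n8 fail=0; on 'e' 0 → fail=0;  out ∅∪∅=∅
  n4('abbb'): parent n3 fail=14; on 'b' 14→0 → fail=14;  out ∅∪∅=∅
  n10('dcea'): parent n9 fail=0; on 'a' 0 → fail=1;  out ∅∪∅=∅
  n13('abbd'): parent n3 fail=14; on 'd' 14→0 → fail=7;  out {2}∪{4}={2,4}
  n5('abbbb'): parent n4 fail=14; on 'b' 14→0 → fail=14;  out ∅∪∅=∅
  n11('dceac'): parent n10 fail=1; on 'c' 1→0 → fail=0;  out ∅∪∅=∅
  n6('abbbbd'): parent n5 fail=14; on 'd' 14→0 → fail=7;  out {0}∪{4}={0,4}
  n12('dceaca'): parent n11 fail=0; on 'a' 0 → fail=1;  out {1}∪∅={1}

Text stream:
[0] read 'b'  n0⇒n14
[1] read 'e'  n14⇒n15  → match P3@[0:1]
[2] read 'b'  n15⇒n14 (via fail)
[3] read 'e'  n14⇒n15  → match P3@[2:3]
[4] read 'b'  n15⇒n14 (via fail)
[5] read 'e'  n14⇒n15  → match P3@[4:5]
[6] read 'a'  n15⇒n1 (via fail)
[7] read 'b'  n1⇒n2
[8] read 'b'  n2⇒n3
[9] read 'd'  n3⇒n13  → match P2@[6:9],P4@[9:9]
[10] read 'b'  n13⇒n14 (via fail)
[11] read 'e'  n14⇒n15  → match P3@[10:11]
[12] read 'a'  n15⇒n1 (via fail)
[13] read 'b'  n1⇒n2
[14] read 'b'  n2⇒n3
[15] read 'b'  n3⇒n4
[16] read 'b'  n4⇒n5
[17] read 'd'  n5⇒n6  → match P0@[12:17],P4@[17:17]
[18] read 'e'  n6⇒n0 (via fail)
[19] read 'd'  n0⇒n7  → match P4@[19:19]
[20] read 'c'  n7⇒n8
[21] read 'e'  n8⇒n9
[22] read 'a'  n9⇒n10
[23] read 'c'  n10⇒n11
[24] read 'a'  n11⇒n12  → match P1@[19:24]
[25] read 'a'  n12⇒n1 (via fail)
[26] read 'b'  n1⇒n2
[27] read 'b'  n2⇒n3
[28] read 'd'  n3⇒n13  → match P2@[25:28],P4@[28:28]
[29] read 'b'  n13⇒n14 (via fail)
[30] read 'c'  n14⇒n0 (via fail)
[31] read 'e'  n0⇒n0
[32] read 'a'  n0⇒n1
[33] read 'd'  n1⇒n7 (via fail)  → match P4@[33:33]
[34] read 'c'  n7⇒n8
[35] read 'e'  n8⇒n9
[36] read 'a'  n9⇒n10
[37] read 'c'  n10⇒n11
[38] read 'a'  n11⇒n12  → match P1@[33:38]

Matches: [[1,3],[3,3],[5,3],[9,2],[9,4],[11,3],[17,0],[17,4],[19,4],[24,1],[28,2],[28,4],[33,4],[38,1]]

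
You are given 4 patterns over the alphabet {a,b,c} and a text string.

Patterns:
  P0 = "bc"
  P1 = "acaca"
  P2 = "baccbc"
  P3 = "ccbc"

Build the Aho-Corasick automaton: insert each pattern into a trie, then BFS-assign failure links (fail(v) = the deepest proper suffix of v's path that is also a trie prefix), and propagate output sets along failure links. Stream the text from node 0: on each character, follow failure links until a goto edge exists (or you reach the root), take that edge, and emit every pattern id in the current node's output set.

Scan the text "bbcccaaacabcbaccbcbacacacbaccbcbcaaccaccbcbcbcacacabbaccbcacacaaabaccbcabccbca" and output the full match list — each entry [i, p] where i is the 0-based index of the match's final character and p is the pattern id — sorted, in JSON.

Construct AC machine:
Trie (insert patterns):
  n0 'ε': a→3 b→1 c→13
  n1 'b': a→8 c→2
  n2 'bc': ·  ←P0
  n3 'a': c→4
  n4 'ac': a→5
  n5 'aca': c→6
  n6 'acac': a→7
  n7 'acaca': ·  ←P1
  n8 'ba': c→9
  n9 'bac': c→10
  n10 'bacc': b→11
  n11 'baccb': c→12
  n12 'baccbc': ·  ←P2
  n13 'c': c→14
  n14 'cc': b→15
  n15 'ccb': c→16
  n16 'ccbc': ·  ←P3

BFS fail/out derivation:
  n1('b'): parent n0 fail=0; on 'b' 0 → fail=0;  out ∅∪∅=∅
  n3('a'): parent n0 fail=0; on 'a' 0 → fail=0;  out ∅∪∅=∅
  n13('c'): parent n0 fail=0; on 'c' 0 → fail=0;  out ∅∪∅=∅
  n2('bc'): parent n1 fail=0; on 'c' 0 → fail=13;  out {0}∪∅={0}
  n4('ac'): parent n3 fail=0; on 'c' 0 → fail=13;  out ∅∪∅=∅
  n8('ba'): parent n1 fail=0; on 'a' 0 → fail=3;  out ∅∪∅=∅
  n14('cc'): parent n13 fail=0; on 'c' 0 → fail=13;  out ∅∪∅=∅
  n5('aca'): parent n4 fail=13; on 'a' 13→0 → fail=3;  out ∅∪∅=∅
  n9('bac'): parent n8 fail=3; on 'c' 3 → fail=4;  out ∅∪∅=∅
  n15('ccb'): parent n14 fail=13; on 'b' 13→0 → fail=1;  out ∅∪∅=∅
  n6('acac'): parent n5 fail=3; on 'c' 3 → fail=4;  out ∅∪∅=∅
  n10('bacc'): parent n9 fail=4; on 'c' 4→13 → fail=14;  out ∅∪∅=∅
  n16('ccbc'): parent n15 fail=1; on 'c' 1 → fail=2;  out {3}∪{0}={0,3}
  n7('acaca'): parent n6 fail=4; on 'a' 4 → fail=5;  out {1}∪∅={1}
  n11('baccb'): parent n10 fail=14; on 'b' 14 → fail=15;  out ∅∪∅=∅
  n12('baccbc'): parent n11 fail=15; on 'c' 15 → fail=16;  out {2}∪{0,3}={0,2,3}

Text stream:
[0] read 'b'  n0⇒n1
[1] read 'b'  n1⇒n1 (via fail)
[2] read 'c'  n1⇒n2  ** P0@[1:2]
[3] read 'c'  n2⇒n14 (via fail)
[4] read 'c'  n14⇒n14 (via fail)
[5] read 'a'  n14⇒n3 (via fail)
[6] read 'a'  n3⇒n3 (via fail)
[7] read 'a'  n3⇒n3 (via fail)
[8] read 'c'  n3⇒n4
[9] read 'a'  n4⇒n5
[10] read 'b'  n5⇒n1 (via fail)
[11] read 'c'  n1⇒n2  ** P0@[10:11]
[12] read 'b'  n2⇒n1 (via fail)
[13] read 'a'  n1⇒n8
[14] read 'c'  n8⇒n9
[15] read 'c'  n9⇒n10
[16] read 'b'  n10⇒n11
[17] read 'c'  n11⇒n12  ** P0@[16:17],P2@[12:17],P3@[14:17]
[18] read 'b'  n12⇒n1 (via fail)
[19] read 'a'  n1⇒n8
[20] read 'c'  n8⇒n9
[21] read 'a'  n9⇒n5 (via fail)
[22] read 'c'  n5⇒n6
[23] read 'a'  n6⇒n7  ** P1@[19:23]
[24] read 'c'  n7⇒n6 (via fail)
[25] read 'b'  n6⇒n1 (via fail)
[26] read 'a'  n1⇒n8
[27] read 'c'  n8⇒n9
[28] read 'c'  n9⇒n10
[29] read 'b'  n10⇒n11
[30] read 'c'  n11⇒n12  ** P0@[29:30],P2@[25:30],P3@[27:30]
[31] read 'b'  n12⇒n1 (via fail)
[32] read 'c'  n1⇒n2  ** P0@[31:32]
[33] read 'a'  n2⇒n3 (via fail)
[34] read 'a'  n3⇒n3 (via fail)
[35] read 'c'  n3⇒n4
[36] read 'c'  n4⇒n14 (via fail)
[37] read 'a'  n14⇒n3 (via fail)
[38] read 'c'  n3⇒n4
[39] read 'c'  n4⇒n14 (via fail)
[40] read 'b'  n14⇒n15
[41] read 'c'  n15⇒n16  ** P0@[40:41],P3@[38:41]
[42] read 'b'  n16⇒n1 (via fail)
[43] read 'c'  n1⇒n2  ** P0@[42:43]
[44] read 'b'  n2⇒n1 (via fail)
[45] read 'c'  n1⇒n2  ** P0@[44:45]
[46] read 'a'  n2⇒n3 (via fail)
[47] read 'c'  n3⇒n4
[48] read 'a'  n4⇒n5
[49] read 'c'  n5⇒n6
[50] read 'a'  n6⇒n7  ** P1@[46:50]
[51] read 'b'  n7⇒n1 (via fail)
[52] read 'b'  n1⇒n1 (via fail)
[53] read 'a'  n1⇒n8
[54] read 'c'  n8⇒n9
[55] read 'c'  n9⇒n10
[56] read 'b'  n10⇒n11
[57] read 'c'  n11⇒n12  ** P0@[56:57],P2@[52:57],P3@[54:57]
[58] read 'a'  n12⇒n3 (via fail)
[59] read 'c'  n3⇒n4
[60] read 'a'  n4⇒n5
[61] read 'c'  n5⇒n6
[62] read 'a'  n6⇒n7  ** P1@[58:62]
[63] read 'a'  n7⇒n3 (via fail)
[64] read 'a'  n3⇒n3 (via fail)
[65] read 'b'  n3⇒n1 (via fail)
[66] read 'a'  n1⇒n8
[67] read 'c'  n8⇒n9
[68] read 'c'  n9⇒n10
[69] read 'b'  n10⇒n11
[70] read 'c'  n11⇒n12  ** P0@[69:70],P2@[65:70],P3@[67:70]
[71] read 'a'  n12⇒n3 (via fail)
[72] read 'b'  n3⇒n1 (via fail)
[73] read 'c'  n1⇒n2  ** P0@[72:73]
[74] read 'c'  n2⇒n14 (via fail)
[75] read 'b'  n14⇒n15
[76] read 'c'  n15⇒n16  ** P0@[75:76],P3@[73:76]
[77] read 'a'  n16⇒n3 (via fail)

All matches (sorted): [[2,0],[11,0],[17,0],[17,2],[17,3],[23,1],[30,0],[30,2],[30,3],[32,0],[41,0],[41,3],[43,0],[45,0],[50,1],[57,0],[57,2],[57,3],[62,1],[70,0],[70,2],[70,3],[73,0],[76,0],[76,3]]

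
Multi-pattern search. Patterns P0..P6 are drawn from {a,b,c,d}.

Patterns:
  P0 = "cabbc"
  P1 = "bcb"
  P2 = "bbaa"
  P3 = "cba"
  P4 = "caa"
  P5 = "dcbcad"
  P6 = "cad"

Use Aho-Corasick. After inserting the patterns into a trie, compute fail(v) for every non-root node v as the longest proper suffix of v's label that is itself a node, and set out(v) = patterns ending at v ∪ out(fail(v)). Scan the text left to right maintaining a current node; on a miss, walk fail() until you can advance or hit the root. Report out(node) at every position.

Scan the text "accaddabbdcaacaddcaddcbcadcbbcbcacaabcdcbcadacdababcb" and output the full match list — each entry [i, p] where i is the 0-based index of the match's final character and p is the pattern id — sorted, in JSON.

Build automaton:
Trie nodes:
  0='ε' goto b→6 c→1 d→15
  1='c' goto a→2 b→12
  2='ca' goto a→14 b→3 d→21
  3='cab' goto b→4
  4='cabb' goto c→5
  5='cabbc' goto ·  ←P0
  6='b' goto b→9 c→7
  7='bc' goto b→8
  8='bcb' goto ·  ←P1
  9='bb' goto a→10
  10='bba' goto a→11
  11='bbaa' goto ·  ←P2
  12='cb' goto a→13
  13='cba' goto ·  ←P3
  14='caa' goto ·  ←P4
  15='d' goto c→16
  16='dc' goto b→17
  17='dcb' goto c→18
  18='dcbc' goto a→19
  19='dcbca' goto d→20
  20='dcbcad' goto ·  ←P5
  21='cad' goto ·  ←P6

BFS fail/out derivation:
  n1('c'): parent n0 fail=0; on 'c' 0 → fail=0;  out ∅∪∅=∅
  n6('b'): parent n0 fail=0; on 'b' 0 → fail=0;  out ∅∪∅=∅
  n15('d'): parent n0 fail=0; on 'd' 0 → fail=0;  out ∅∪∅=∅
  n2('ca'): parent n1 fail=0; on 'a' 0 → fail=0;  out ∅∪∅=∅
  n7('bc'): parent n6 fail=0; on 'c' 0 → fail=1;  out ∅∪∅=∅
  n9('bb'): parent n6 fail=0; on 'b' 0 → fail=6;  out ∅∪∅=∅
  n12('cb'): parent n1 fail=0; on 'b' 0 → fail=6;  out ∅∪∅=∅
  n16('dc'): parent n15 fail=0; on 'c' 0 → fail=1;  out ∅∪∅=∅
  n3('cab'): parent n2 fail=0; on 'b' 0 → fail=6;  out ∅∪∅=∅
  n8('bcb'): parent n7 fail=1; on 'b' 1 → fail=12;  out {1}∪∅={1}
  n10('bba'): parent n9 fail=6; on 'a' 6→0 → fail=0;  out ∅∪∅=∅
  n13('cba'): parent n12 fail=6; on 'a' 6→0 → fail=0;  out {3}∪∅={3}
  n14('caa'): parent n2 fail=0; on 'a' 0 → fail=0;  out {4}∪∅={4}
  n17('dcb'): parent n16 fail=1; on 'b' 1 → fail=12;  out ∅∪∅=∅
  n21('cad'): parent n2 fail=0; on 'd' 0 → fail=15;  out {6}∪∅={6}
  n4('cabb'): parent n3 fail=6; on 'b' 6 → fail=9;  out ∅∪∅=∅
  n11('bbaa'): parent n10 fail=0; on 'a' 0 → fail=0;  out {2}∪∅={2}
  n18('dcbc'): parent n17 fail=12; on 'c' 12→6 → fail=7;  out ∅∪∅=∅
  n5('cabbc'): parent n4 fail=9; on 'c' 9→6 → fail=7;  out {0}∪∅={0}
  n19('dcbca'): parent n18 fail=7; on 'a' 7→1 → fail=2;  out ∅∪∅=∅
  n20('dcbcad'): parent n19 fail=2; on 'd' 2 → fail=21;  out {5}∪{6}={5,6}

Scan:
pos 0 'a': at 0
pos 1 'c': at 1
pos 2 'c': at 1 ·f
pos 3 'a': at 2
pos 4 'd': at 21  emit P6@[2:4]
pos 5 'd': at 15 ·f
pos 6 'a': at 0 ·f
pos 7 'b': at 6
pos 8 'b': at 9
pos 9 'd': at 15 ·f
pos 10 'c': at 16
pos 11 'a': at 2 ·f
pos 12 'a': at 14  emit P4@[10:12]
pos 13 'c': at 1 ·f
pos 14 'a': at 2
pos 15 'd': at 21  emit P6@[13:15]
pos 16 'd': at 15 ·f
pos 17 'c': at 16
pos 18 'a': at 2 ·f
pos 19 'd': at 21  emit P6@[17:19]
pos 20 'd': at 15 ·f
pos 21 'c': at 16
pos 22 'b': at 17
pos 23 'c': at 18
pos 24 'a': at 19
pos 25 'd': at 20  emit P5@[20:25],P6@[23:25]
pos 26 'c': at 16 ·f
pos 27 'b': at 17
pos 28 'b': at 9 ·f
pos 29 'c': at 7 ·f
pos 30 'b': at 8  emit P1@[28:30]
pos 31 'c': at 7 ·f
pos 32 'a': at 2 ·f
pos 33 'c': at 1 ·f
pos 34 'a': at 2
pos 35 'a': at 14  emit P4@[33:35]
pos 36 'b': at 6 ·f
pos 37 'c': at 7
pos 38 'd': at 15 ·f
pos 39 'c': at 16
pos 40 'b': at 17
pos 41 'c': at 18
pos 42 'a': at 19
pos 43 'd': at 20  emit P5@[38:43],P6@[41:43]
pos 44 'a': at 0 ·f
pos 45 'c': at 1
pos 46 'd': at 15 ·f
pos 47 'a': at 0 ·f
pos 48 'b': at 6
pos 49 'a': at 0 ·f
pos 50 'b': at 6
pos 51 'c': at 7
pos 52 'b': at 8  emit P1@[50:52]

Matches: [[4,6],[12,4],[15,6],[19,6],[25,5],[25,6],[30,1],[35,4],[43,5],[43,6],[52,1]]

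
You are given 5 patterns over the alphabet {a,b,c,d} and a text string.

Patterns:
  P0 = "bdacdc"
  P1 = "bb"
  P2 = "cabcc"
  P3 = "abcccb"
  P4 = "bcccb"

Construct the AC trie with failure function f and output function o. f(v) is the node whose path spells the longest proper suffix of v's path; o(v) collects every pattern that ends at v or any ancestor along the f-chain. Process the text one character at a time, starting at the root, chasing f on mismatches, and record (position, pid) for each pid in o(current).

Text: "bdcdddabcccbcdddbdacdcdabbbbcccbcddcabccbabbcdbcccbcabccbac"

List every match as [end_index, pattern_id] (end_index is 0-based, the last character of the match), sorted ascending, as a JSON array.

Build:
Trie nodes:
  n0 'ε': a→13 b→1 c→8
  n1 'b': b→7 c→19 d→2
  n2 'bd': a→3
  n3 'bda': c→4
  n4 'bdac': d→5
  n5 'bdacd': c→6
  n6 'bdacdc': ·  ←P0
  n7 'bb': ·  ←P1
  n8 'c': a→9
  n9 'ca': b→10
  n10 'cab': c→11
  n11 'cabc': c→12
  n12 'cabcc': ·  ←P2
  n13 'a': b→14
  n14 'ab': c→15
  n15 'abc': c→16
  n16 'abcc': c→17
  n17 'abccc': b→18
  n18 'abcccb': ·  ←P3
  n19 'bc': c→20
  n20 'bcc': c→21
  n21 'bccc': b→22
  n22 'bcccb': ·  ←P4

Failure links (BFS by depth):
  n1('b'): parent n0 fail=0; on 'b' 0 → fail=0;  out ∅∪∅=∅
  n8('c'): parent n0 fail=0; on 'c' 0 → fail=0;  out ∅∪∅=∅
  n13('a'): parent n0 fail=0; on 'a' 0 → fail=0;  out ∅∪∅=∅
  n2('bd'): parent n1 fail=0; on 'd' 0 → fail=0;  out ∅∪∅=∅
  n7('bb'): parent n1 fail=0; on 'b' 0 → fail=1;  out {1}∪∅={1}
  n9('ca'): parent n8 fail=0; on 'a' 0 → fail=13;  out ∅∪∅=∅
  n14('ab'): parent n13 fail=0; on 'b' 0 → fail=1;  out ∅∪∅=∅
  n19('bc'): parent n1 fail=0; on 'c' 0 → fail=8;  out ∅∪∅=∅
  n3('bda'): parent n2 fail=0; on 'a' 0 → fail=13;  out ∅∪∅=∅
  n10('cab'): parent n9 fail=13; on 'b' 13 → fail=14;  out ∅∪∅=∅
  n15('abc'): parent n14 fail=1; on 'c' 1 → fail=19;  out ∅∪∅=∅
  n20('bcc'): parent n19 fail=8; on 'c' 8→0 → fail=8;  out ∅∪∅=∅
  n4('bdac'): parent n3 fail=13; on 'c' 13→0 → fail=8;  out ∅∪∅=∅
  n11('cabc'): parent n10 fail=14; on 'c' 14 → fail=15;  out ∅∪∅=∅
  n16('abcc'): parent n15 fail=19; on 'c' 19 → fail=20;  out ∅∪∅=∅
  n21('bccc'): parent n20 fail=8; on 'c' 8→0 → fail=8;  out ∅∪∅=∅
  n5('bdacd'): parent n4 fail=8; on 'd' 8→0 → fail=0;  out ∅∪∅=∅
  n12('cabcc'): parent n11 fail=15; on 'c' 15 → fail=16;  out {2}∪∅={2}
  n17('abccc'): parent n16 fail=20; on 'c' 20 → fail=21;  out ∅∪∅=∅
  n22('bcccb'): parent n21 fail=8; on 'b' 8→0 → fail=1;  out {4}∪∅={4}
  n6('bdacdc'): parent n5 fail=0; on 'c' 0 → fail=8;  out {0}∪∅={0}
  n18('abcccb'): parent n17 fail=21; on 'b' 21 → fail=22;  out {3}∪{4}={3,4}

Text stream:
i=0 'b': node 0→1
i=1 'd': node 1→2
i=2 'c': node 2→8 (via fail)
i=3 'd': node 8→0 (via fail)
i=4 'd': node 0→0
i=5 'd': node 0→0
i=6 'a': node 0→13
i=7 'b': node 13→14
i=8 'c': node 14→15
i=9 'c': node 15→16
i=10 'c': node 16→17
i=11 'b': node 17→18  ** P3@[6:11],P4@[7:11]
i=12 'c': node 18→19 (via fail)
i=13 'd': node 19→0 (via fail)
i=14 'd': node 0→0
i=15 'd': node 0→0
i=16 'b': node 0→1
i=17 'd': node 1→2
i=18 'a': node 2→3
i=19 'c': node 3→4
i=20 'd': node 4→5
i=21 'c': node 5→6  ** P0@[16:21]
i=22 'd': node 6→0 (via fail)
i=23 'a': node 0→13
i=24 'b': node 13→14
i=25 'b': node 14→7 (via fail)  ** P1@[24:25]
i=26 'b': node 7→7 (via fail)  ** P1@[25:26]
i=27 'b': node 7→7 (via fail)  ** P1@[26:27]
i=28 'c': node 7→19 (via fail)
i=29 'c': node 19→20
i=30 'c': node 20→21
i=31 'b': node 21→22  ** P4@[27:31]
i=32 'c': node 22→19 (via fail)
i=33 'd': node 19→0 (via fail)
i=34 'd': node 0→0
i=35 'c': node 0→8
i=36 'a': node 8→9
i=37 'b': node 9→10
i=38 'c': node 10→11
i=39 'c': node 11→12  ** P2@[35:39]
i=40 'b': node 12→1 (via fail)
i=41 'a': node 1→13 (via fail)
i=42 'b': node 13→14
i=43 'b': node 14→7 (via fail)  ** P1@[42:43]
i=44 'c': node 7→19 (via fail)
i=45 'd': node 19→0 (via fail)
i=46 'b': node 0→1
i=47 'c': node 1→19
i=48 'c': node 19→20
i=49 'c': node 20→21
i=50 'b': node 21→22  ** P4@[46:50]
i=51 'c': node 22→19 (via fail)
i=52 'a': node 19→9 (via fail)
i=53 'b': node 9→10
i=54 'c': node 10→11
i=55 'c': node 11→12  ** P2@[51:55]
i=56 'b': node 12→1 (via fail)
i=57 'a': node 1→13 (via fail)
i=58 'c': node 13→8 (via fail)

All matches (sorted): [[11,3],[11,4],[21,0],[25,1],[26,1],[27,1],[31,4],[39,2],[43,1],[50,4],[55,2]]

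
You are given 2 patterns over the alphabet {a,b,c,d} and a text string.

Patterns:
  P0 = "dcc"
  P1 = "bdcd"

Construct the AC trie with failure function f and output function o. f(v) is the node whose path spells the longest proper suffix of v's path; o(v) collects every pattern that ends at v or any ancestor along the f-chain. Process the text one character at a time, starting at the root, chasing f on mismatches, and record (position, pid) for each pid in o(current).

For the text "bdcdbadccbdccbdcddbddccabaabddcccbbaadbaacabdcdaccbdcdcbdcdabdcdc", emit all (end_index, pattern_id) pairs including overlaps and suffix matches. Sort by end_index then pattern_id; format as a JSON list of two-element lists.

Build:
Trie (insert patterns):
  n0 'ε': b→4 d→1
  n1 'd': c→2
  n2 'dc': c→3
  n3 'dcc': ·  ←P0
  n4 'b': d→5
  n5 'bd': c→6
  n6 'bdc': d→7
  n7 'bdcd': ·  ←P1

Failure links (BFS by depth):
  fail(1) 'd': from fail(0)=0 chase 'd': 0 ⇒ 0;  out=∅∪out(0)=∅
  fail(4) 'b': from fail(0)=0 chase 'b': 0 ⇒ 0;  out=∅∪out(0)=∅
  fail(2) 'dc': from fail(1)=0 chase 'c': 0 ⇒ 0;  out=∅∪out(0)=∅
  fail(5) 'bd': from fail(4)=0 chase 'd': 0 ⇒ 1;  out=∅∪out(1)=∅
  fail(3) 'dcc': from fail(2)=0 chase 'c': 0 ⇒ 0;  out={0}∪out(0)={0}
  fail(6) 'bdc': from fail(5)=1 chase 'c': 1 ⇒ 2;  out=∅∪out(2)=∅
  fail(7) 'bdcd': from fail(6)=2 chase 'd': 2→0 ⇒ 1;  out={1}∪out(1)={1}

Run:
pos 0 'b': at 4
pos 1 'd': at 5
pos 2 'c': at 6
pos 3 'd': at 7  → match P1@[0:3]
pos 4 'b': at 4 (fail-walked)
pos 5 'a': at 0 (fail-walked)
pos 6 'd': at 1
pos 7 'c': at 2
pos 8 'c': at 3  → match P0@[6:8]
pos 9 'b': at 4 (fail-walked)
pos 10 'd': at 5
pos 11 'c': at 6
pos 12 'c': at 3 (fail-walked)  → match P0@[10:12]
pos 13 'b': at 4 (fail-walked)
pos 14 'd': at 5
pos 15 'c': at 6
pos 16 'd': at 7  → match P1@[13:16]
pos 17 'd': at 1 (fail-walked)
pos 18 'b': at 4 (fail-walked)
pos 19 'd': at 5
pos 20 'd': at 1 (fail-walked)
pos 21 'c': at 2
pos 22 'c': at 3  → match P0@[20:22]
pos 23 'a': at 0 (fail-walked)
pos 24 'b': at 4
pos 25 'a': at 0 (fail-walked)
pos 26 'a': at 0
pos 27 'b': at 4
pos 28 'd': at 5
pos 29 'd': at 1 (fail-walked)
pos 30 'c': at 2
pos 31 'c': at 3  → match P0@[29:31]
pos 32 'c': at 0 (fail-walked)
pos 33 'b': at 4
pos 34 'b': at 4 (fail-walked)
pos 35 'a': at 0 (fail-walked)
pos 36 'a': at 0
pos 37 'd': at 1
pos 38 'b': at 4 (fail-walked)
pos 39 'a': at 0 (fail-walked)
pos 40 'a': at 0
pos 41 'c': at 0
pos 42 'a': at 0
pos 43 'b': at 4
pos 44 'd': at 5
pos 45 'c': at 6
pos 46 'd': at 7  → match P1@[43:46]
pos 47 'a': at 0 (fail-walked)
pos 48 'c': at 0
pos 49 'c': at 0
pos 50 'b': at 4
pos 51 'd': at 5
pos 52 'c': at 6
pos 53 'd': at 7  → match P1@[50:53]
pos 54 'c': at 2 (fail-walked)
pos 55 'b': at 4 (fail-walked)
pos 56 'd': at 5
pos 57 'c': at 6
pos 58 'd': at 7  → match P1@[55:58]
pos 59 'a': at 0 (fail-walked)
pos 60 'b': at 4
pos 61 'd': at 5
pos 62 'c': at 6
pos 63 'd': at 7  → match P1@[60:63]
pos 64 'c': at 2 (fail-walked)

Matches: [[3,1],[8,0],[12,0],[16,1],[22,0],[31,0],[46,1],[53,1],[58,1],[63,1]]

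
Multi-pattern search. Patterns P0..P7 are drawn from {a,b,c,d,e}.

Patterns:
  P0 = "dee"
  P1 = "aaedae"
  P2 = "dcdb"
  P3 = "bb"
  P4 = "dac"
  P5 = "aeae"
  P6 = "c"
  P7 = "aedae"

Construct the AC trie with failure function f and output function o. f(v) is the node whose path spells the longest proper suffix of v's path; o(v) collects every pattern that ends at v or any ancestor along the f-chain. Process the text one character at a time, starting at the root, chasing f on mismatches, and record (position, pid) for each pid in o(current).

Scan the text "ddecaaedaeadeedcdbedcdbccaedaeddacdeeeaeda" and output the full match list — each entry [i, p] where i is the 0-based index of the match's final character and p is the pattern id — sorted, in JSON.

Construct AC machine:
Trie nodes:
  0='ε' goto a→4 b→13 c→20 d→1
  1='d' goto a→15 c→10 e→2
  2='de' goto e→3
  3='dee' goto ·  ←P0
  4='a' goto a→5 e→17
  5='aa' goto e→6
  6='aae' goto d→7
  7='aaed' goto a→8
  8='aaeda' goto e→9
  9='aaedae' goto ·  ←P1
  10='dc' goto d→11
  11='dcd' goto b→12
  12='dcdb' goto ·  ←P2
  13='b' goto b→14
  14='bb' goto ·  ←P3
  15='da' goto c→16
  16='dac' goto ·  ←P4
  17='ae' goto a→18 d→21
  18='aea' goto e→19
  19='aeae' goto ·  ←P5
  20='c' goto ·  ←P6
  21='aed' goto a→22
  22='aeda' goto e→23
  23='aedae' goto ·  ←P7

BFS fail/out derivation:
  fail(1) 'd': from fail(0)=0 chase 'd': 0 ⇒ 0;  out=∅∪out(0)=∅
  fail(4) 'a': from fail(0)=0 chase 'a': 0 ⇒ 0;  out=∅∪out(0)=∅
  fail(13) 'b': from fail(0)=0 chase 'b': 0 ⇒ 0;  out=∅∪out(0)=∅
  fail(20) 'c': from fail(0)=0 chase 'c': 0 ⇒ 0;  out={6}∪out(0)={6}
  fail(2) 'de': from fail(1)=0 chase 'e': 0 ⇒ 0;  out=∅∪out(0)=∅
  fail(5) 'aa': from fail(4)=0 chase 'a': 0 ⇒ 4;  out=∅∪out(4)=∅
  fail(10) 'dc': from fail(1)=0 chase 'c': 0 ⇒ 20;  out=∅∪out(20)={6}
  fail(14) 'bb': from fail(13)=0 chase 'b': 0 ⇒ 13;  out={3}∪out(13)={3}
  fail(15) 'da': from fail(1)=0 chase 'a': 0 ⇒ 4;  out=∅∪out(4)=∅
  fail(17) 'ae': from fail(4)=0 chase 'e': 0 ⇒ 0;  out=∅∪out(0)=∅
  fail(3) 'dee': from fail(2)=0 chase 'e': 0 ⇒ 0;  out={0}∪out(0)={0}
  fail(6) 'aae': from fail(5)=4 chase 'e': 4 ⇒ 17;  out=∅∪out(17)=∅
  fail(11) 'dcd': from fail(10)=20 chase 'd': 20→0 ⇒ 1;  out=∅∪out(1)=∅
  fail(16) 'dac': from fail(15)=4 chase 'c': 4→0 ⇒ 20;  out={4}∪out(20)={4,6}
  fail(18) 'aea': from fail(17)=0 chase 'a': 0 ⇒ 4;  out=∅∪out(4)=∅
  fail(21) 'aed': from fail(17)=0 chase 'd': 0 ⇒ 1;  out=∅∪out(1)=∅
  fail(7) 'aaed': from fail(6)=17 chase 'd': 17 ⇒ 21;  out=∅∪out(21)=∅
  fail(12) 'dcdb': from fail(11)=1 chase 'b': 1→0 ⇒ 13;  out={2}∪out(13)={2}
  fail(19) 'aeae': from fail(18)=4 chase 'e': 4 ⇒ 17;  out={5}∪out(17)={5}
  fail(22) 'aeda': from fail(21)=1 chase 'a': 1 ⇒ 15;  out=∅∪out(15)=∅
  fail(8) 'aaeda': from fail(7)=21 chase 'a': 21 ⇒ 22;  out=∅∪out(22)=∅
  fail(23) 'aedae': from fail(22)=15 chase 'e': 15→4 ⇒ 17;  out={7}∪out(17)={7}
  fail(9) 'aaedae': from fail(8)=22 chase 'e': 22 ⇒ 23;  out={1}∪out(23)={1,7}

Run:
i=0 'd': node 0→1
i=1 'd': node 1→1 (via fail)
i=2 'e': node 1→2
i=3 'c': node 2→20 (via fail)  ** P6@[3:3]
i=4 'a': node 20→4 (via fail)
i=5 'a': node 4→5
i=6 'e': node 5→6
i=7 'd': node 6→7
i=8 'a': node 7→8
i=9 'e': node 8→9  ** P1@[4:9],P7@[5:9]
i=10 'a': node 9→18 (via fail)
i=11 'd': node 18→1 (via fail)
i=12 'e': node 1→2
i=13 'e': node 2→3  ** P0@[11:13]
i=14 'd': node 3→1 (via fail)
i=15 'c': node 1→10  ** P6@[15:15]
i=16 'd': node 10→11
i=17 'b': node 11→12  ** P2@[14:17]
i=18 'e': node 12→0 (via fail)
i=19 'd': node 0→1
i=20 'c': node 1→10  ** P6@[20:20]
i=21 'd': node 10→11
i=22 'b': node 11→12  ** P2@[19:22]
i=23 'c': node 12→20 (via fail)  ** P6@[23:23]
i=24 'c': node 20→20 (via fail)  ** P6@[24:24]
i=25 'a': node 20→4 (via fail)
i=26 'e': node 4→17
i=27 'd': node 17→21
i=28 'a': node 21→22
i=29 'e': node 22→23  ** P7@[25:29]
i=30 'd': node 23→21 (via fail)
i=31 'd': node 21→1 (via fail)
i=32 'a': node 1→15
i=33 'c': node 15→16  ** P4@[31:33],P6@[33:33]
i=34 'd': node 16→1 (via fail)
i=35 'e': node 1→2
i=36 'e': node 2→3  ** P0@[34:36]
i=37 'e': node 3→0 (via fail)
i=38 'a': node 0→4
i=39 'e': node 4→17
i=40 'd': node 17→21
i=41 'a': node 21→22

Result: [[3,6],[9,1],[9,7],[13,0],[15,6],[17,2],[20,6],[22,2],[23,6],[24,6],[29,7],[33,4],[33,6],[36,0]]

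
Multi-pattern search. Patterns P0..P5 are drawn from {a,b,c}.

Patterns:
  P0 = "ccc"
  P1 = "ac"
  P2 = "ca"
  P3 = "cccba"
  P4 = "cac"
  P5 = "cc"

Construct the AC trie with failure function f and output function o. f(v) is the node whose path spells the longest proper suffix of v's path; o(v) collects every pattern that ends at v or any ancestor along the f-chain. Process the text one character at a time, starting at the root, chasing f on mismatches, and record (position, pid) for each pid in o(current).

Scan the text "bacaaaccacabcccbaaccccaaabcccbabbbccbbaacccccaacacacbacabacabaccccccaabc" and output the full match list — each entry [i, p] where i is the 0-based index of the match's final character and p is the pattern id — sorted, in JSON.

Construct AC machine:
Trie (insert patterns):
  0='ε' goto a→4 c→1
  1='c' goto a→6 c→2
  2='cc' goto c→3  ←P5
  3='ccc' goto b→7  ←P0
  4='a' goto c→5
  5='ac' goto ·  ←P1
  6='ca' goto c→9  ←P2
  7='cccb' goto a→8
  8='cccba' goto ·  ←P3
  9='cac' goto ·  ←P4

BFS fail/out derivation:
  n1('c'): parent n0 fail=0; on 'c' 0 → fail=0;  out ∅∪∅=∅
  n4('a'): parent n0 fail=0; on 'a' 0 → fail=0;  out ∅∪∅=∅
  n2('cc'): parent n1 fail=0; on 'c' 0 → fail=1;  out {5}∪∅={5}
  n5('ac'): parent n4 fail=0; on 'c' 0 → fail=1;  out {1}∪∅={1}
  n6('ca'): parent n1 fail=0; on 'a' 0 → fail=4;  out {2}∪∅={2}
  n3('ccc'): parent n2 fail=1; on 'c' 1 → fail=2;  out {0}∪{5}={0,5}
  n9('cac'): parent n6 fail=4; on 'c' 4 → fail=5;  out {4}∪{1}={1,4}
  n7('cccb'): parent n3 fail=2; on 'b' 2→1→0 → fail=0;  out ∅∪∅=∅
  n8('cccba'): parent n7 fail=0; on 'a' 0 → fail=4;  out {3}∪∅={3}

Run:
i=0 'b': node 0→0
i=1 'a': node 0→4
i=2 'c': node 4→5  emit P1@[1:2]
i=3 'a': node 5→6 (fail-walked)  emit P2@[2:3]
i=4 'a': node 6→4 (fail-walked)
i=5 'a': node 4→4 (fail-walked)
i=6 'c': node 4→5  emit P1@[5:6]
i=7 'c': node 5→2 (fail-walked)  emit P5@[6:7]
i=8 'a': node 2→6 (fail-walked)  emit P2@[7:8]
i=9 'c': node 6→9  emit P1@[8:9],P4@[7:9]
i=10 'a': node 9→6 (fail-walked)  emit P2@[9:10]
i=11 'b': node 6→0 (fail-walked)
i=12 'c': node 0→1
i=13 'c': node 1→2  emit P5@[12:13]
i=14 'c': node 2→3  emit P0@[12:14],P5@[13:14]
i=15 'b': node 3→7
i=16 'a': node 7→8  emit P3@[12:16]
i=17 'a': node 8→4 (fail-walked)
i=18 'c': node 4→5  emit P1@[17:18]
i=19 'c': node 5→2 (fail-walked)  emit P5@[18:19]
i=20 'c': node 2→3  emit P0@[18:20],P5@[19:20]
i=21 'c': node 3→3 (fail-walked)  emit P0@[19:21],P5@[20:21]
i=22 'a': node 3→6 (fail-walked)  emit P2@[21:22]
i=23 'a': node 6→4 (fail-walked)
i=24 'a': node 4→4 (fail-walked)
i=25 'b': node 4→0 (fail-walked)
i=26 'c': node 0→1
i=27 'c': node 1→2  emit P5@[26:27]
i=28 'c': node 2→3  emit P0@[26:28],P5@[27:28]
i=29 'b': node 3→7
i=30 'a': node 7→8  emit P3@[26:30]
i=31 'b': node 8→0 (fail-walked)
i=32 'b': node 0→0
i=33 'b': node 0→0
i=34 'c': node 0→1
i=35 'c': node 1→2  emit P5@[34:35]
i=36 'b': node 2→0 (fail-walked)
i=37 'b': node 0→0
i=38 'a': node 0→4
i=39 'a': node 4→4 (fail-walked)
i=40 'c': node 4→5  emit P1@[39:40]
i=41 'c': node 5→2 (fail-walked)  emit P5@[40:41]
i=42 'c': node 2→3  emit P0@[40:42],P5@[41:42]
i=43 'c': node 3→3 (fail-walked)  emit P0@[41:43],P5@[42:43]
i=44 'c': node 3→3 (fail-walked)  emit P0@[42:44],P5@[43:44]
i=45 'a': node 3→6 (fail-walked)  emit P2@[44:45]
i=46 'a': node 6→4 (fail-walked)
i=47 'c': node 4→5  emit P1@[46:47]
i=48 'a': node 5→6 (fail-walked)  emit P2@[47:48]
i=49 'c': node 6→9  emit P1@[48:49],P4@[47:49]
i=50 'a': node 9→6 (fail-walked)  emit P2@[49:50]
i=51 'c': node 6→9  emit P1@[50:51],P4@[49:51]
i=52 'b': node 9→0 (fail-walked)
i=53 'a': node 0→4
i=54 'c': node 4→5  emit P1@[53:54]
i=55 'a': node 5→6 (fail-walked)  emit P2@[54:55]
i=56 'b': node 6→0 (fail-walked)
i=57 'a': node 0→4
i=58 'c': node 4→5  emit P1@[57:58]
i=59 'a': node 5→6 (fail-walked)  emit P2@[58:59]
i=60 'b': node 6→0 (fail-walked)
i=61 'a': node 0→4
i=62 'c': node 4→5  emit P1@[61:62]
i=63 'c': node 5→2 (fail-walked)  emit P5@[62:63]
i=64 'c': node 2→3  emit P0@[62:64],P5@[63:64]
i=65 'c': node 3→3 (fail-walked)  emit P0@[63:65],P5@[64:65]
i=66 'c': node 3→3 (fail-walked)  emit P0@[64:66],P5@[65:66]
i=67 'c': node 3→3 (fail-walked)  emit P0@[65:67],P5@[66:67]
i=68 'a': node 3→6 (fail-walked)  emit P2@[67:68]
i=69 'a': node 6→4 (fail-walked)
i=70 'b': node 4→0 (fail-walked)
i=71 'c': node 0→1

Result: [[2,1],[3,2],[6,1],[7,5],[8,2],[9,1],[9,4],[10,2],[13,5],[14,0],[14,5],[16,3],[18,1],[19,5],[20,0],[20,5],[21,0],[21,5],[22,2],[27,5],[28,0],[28,5],[30,3],[35,5],[40,1],[41,5],[42,0],[42,5],[43,0],[43,5],[44,0],[44,5],[45,2],[47,1],[48,2],[49,1],[49,4],[50,2],[51,1],[51,4],[54,1],[55,2],[58,1],[59,2],[62,1],[63,5],[64,0],[64,5],[65,0],[65,5],[66,0],[66,5],[67,0],[67,5],[68,2]]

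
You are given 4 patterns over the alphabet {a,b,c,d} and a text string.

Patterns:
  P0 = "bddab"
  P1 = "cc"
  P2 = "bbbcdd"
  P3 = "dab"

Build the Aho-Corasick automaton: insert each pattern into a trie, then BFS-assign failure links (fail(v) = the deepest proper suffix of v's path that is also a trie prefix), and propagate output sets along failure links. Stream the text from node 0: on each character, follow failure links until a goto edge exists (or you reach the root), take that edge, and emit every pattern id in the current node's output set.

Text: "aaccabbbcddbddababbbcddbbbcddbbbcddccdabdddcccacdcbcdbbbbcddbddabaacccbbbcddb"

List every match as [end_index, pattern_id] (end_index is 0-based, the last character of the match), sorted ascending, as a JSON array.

Construct AC machine:
Trie (insert patterns):
  0='ε' goto b→1 c→6 d→13
  1='b' goto b→8 d→2
  2='bd' goto d→3
  3='bdd' goto a→4
  4='bdda' goto b→5
  5='bddab' goto ·  ←P0
  6='c' goto c→7
  7='cc' goto ·  ←P1
  8='bb' goto b→9
  9='bbb' goto c→10
  10='bbbc' goto d→11
  11='bbbcd' goto d→12
  12='bbbcdd' goto ·  ←P2
  13='d' goto a→14
  14='da' goto b→15
  15='dab' goto ·  ←P3

Failure links (BFS by depth):
  n1('b'): parent n0 fail=0; on 'b' 0 → fail=0;  out ∅∪∅=∅
  n6('c'): parent n0 fail=0; on 'c' 0 → fail=0;  out ∅∪∅=∅
  n13('d'): parent n0 fail=0; on 'd' 0 → fail=0;  out ∅∪∅=∅
  n2('bd'): parent n1 fail=0; on 'd' 0 → fail=13;  out ∅∪∅=∅
  n7('cc'): parent n6 fail=0; on 'c' 0 → fail=6;  out {1}∪∅={1}
  n8('bb'): parent n1 fail=0; on 'b' 0 → fail=1;  out ∅∪∅=∅
  n14('da'): parent n13 fail=0; on 'a' 0 → fail=0;  out ∅∪∅=∅
  n3('bdd'): parent n2 fail=13; on 'd' 13→0 → fail=13;  out ∅∪∅=∅
  n9('bbb'): parent n8 fail=1; on 'b' 1 → fail=8;  out ∅∪∅=∅
  n15('dab'): parent n14 fail=0; on 'b' 0 → fail=1;  out {3}∪∅={3}
  n4('bdda'): parent n3 fail=13; on 'a' 13 → fail=14;  out ∅∪∅=∅
  n10('bbbc'): parent n9 fail=8; on 'c' 8→1→0 → fail=6;  out ∅∪∅=∅
  n5('bddab'): parent n4 fail=14; on 'b' 14 → fail=15;  out {0}∪{3}={0,3}
  n11('bbbcd'): parent n10 fail=6; on 'd' 6→0 → fail=13;  out ∅∪∅=∅
  n12('bbbcdd'): parent n11 fail=13; on 'd' 13→0 → fail=13;  out {2}∪∅={2}

Text stream:
i=0 'a': node 0→0
i=1 'a': node 0→0
i=2 'c': node 0→6
i=3 'c': node 6→7  emit P1@[2:3]
i=4 'a': node 7→0 ·f
i=5 'b': node 0→1
i=6 'b': node 1→8
i=7 'b': node 8→9
i=8 'c': node 9→10
i=9 'd': node 10→11
i=10 'd': node 11→12  emit P2@[5:10]
i=11 'b': node 12→1 ·f
i=12 'd': node 1→2
i=13 'd': node 2→3
i=14 'a': node 3→4
i=15 'b': node 4→5  emit P0@[11:15],P3@[13:15]
i=16 'a': node 5→0 ·f
i=17 'b': node 0→1
i=18 'b': node 1→8
i=19 'b': node 8→9
i=20 'c': node 9→10
i=21 'd': node 10→11
i=22 'd': node 11→12  emit P2@[17:22]
i=23 'b': node 12→1 ·f
i=24 'b': node 1→8
i=25 'b': node 8→9
i=26 'c': node 9→10
i=27 'd': node 10→11
i=28 'd': node 11→12  emit P2@[23:28]
i=29 'b': node 12→1 ·f
i=30 'b': node 1→8
i=31 'b': node 8→9
i=32 'c': node 9→10
i=33 'd': node 10→11
i=34 'd': node 11→12  emit P2@[29:34]
i=35 'c': node 12→6 ·f
i=36 'c': node 6→7  emit P1@[35:36]
i=37 'd': node 7→13 ·f
i=38 'a': node 13→14
i=39 'b': node 14→15  emit P3@[37:39]
i=40 'd': node 15→2 ·f
i=41 'd': node 2→3
i=42 'd': node 3→13 ·f
i=43 'c': node 13→6 ·f
i=44 'c': node 6→7  emit P1@[43:44]
i=45 'c': node 7→7 ·f  emit P1@[44:45]
i=46 'a': node 7→0 ·f
i=47 'c': node 0→6
i=48 'd': node 6→13 ·f
i=49 'c': node 13→6 ·f
i=50 'b': node 6→1 ·f
i=51 'c': node 1→6 ·f
i=52 'd': node 6→13 ·f
i=53 'b': node 13→1 ·f
i=54 'b': node 1→8
i=55 'b': node 8→9
i=56 'b': node 9→9 ·f
i=57 'c': node 9→10
i=58 'd': node 10→11
i=59 'd': node 11→12  emit P2@[54:59]
i=60 'b': node 12→1 ·f
i=61 'd': node 1→2
i=62 'd': node 2→3
i=63 'a': node 3→4
i=64 'b': node 4→5  emit P0@[60:64],P3@[62:64]
i=65 'a': node 5→0 ·f
i=66 'a': node 0→0
i=67 'c': node 0→6
i=68 'c': node 6→7  emit P1@[67:68]
i=69 'c': node 7→7 ·f  emit P1@[68:69]
i=70 'b': node 7→1 ·f
i=71 'b': node 1→8
i=72 'b': node 8→9
i=73 'c': node 9→10
i=74 'd': node 10→11
i=75 'd': node 11→12  emit P2@[70:75]
i=76 'b': node 12→1 ·f

Result: [[3,1],[10,2],[15,0],[15,3],[22,2],[28,2],[34,2],[36,1],[39,3],[44,1],[45,1],[59,2],[64,0],[64,3],[68,1],[69,1],[75,2]]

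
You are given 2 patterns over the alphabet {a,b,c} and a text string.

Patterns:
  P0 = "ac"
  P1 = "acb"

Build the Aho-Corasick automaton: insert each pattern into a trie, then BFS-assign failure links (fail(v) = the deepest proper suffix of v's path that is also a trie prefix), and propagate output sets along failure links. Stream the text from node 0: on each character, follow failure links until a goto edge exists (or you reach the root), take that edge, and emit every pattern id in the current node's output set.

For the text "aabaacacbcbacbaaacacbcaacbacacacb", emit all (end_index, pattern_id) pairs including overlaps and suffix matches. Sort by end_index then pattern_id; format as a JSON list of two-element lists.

Build:
Trie nodes:
  0='ε' goto a→1
  1='a' goto c→2
  2='ac' goto b→3  [P0 ends]
  3='acb' goto ·  [P1 ends]

Failure links (BFS by depth):
  n1('a'): parent n0 fail=0; on 'a' 0 → fail=0;  out ∅∪∅=∅
  n2('ac'): parent n1 fail=0; on 'c' 0 → fail=0;  out {0}∪∅={0}
  n3('acb'): parent n2 fail=0; on 'b' 0 → fail=0;  out {1}∪∅={1}

Run:
i=0 'a': node 0→1
i=1 'a': node 1→1 (via fail)
i=2 'b': node 1→0 (via fail)
i=3 'a': node 0→1
i=4 'a': node 1→1 (via fail)
i=5 'c': node 1→2  → match P0@[4:5]
i=6 'a': node 2→1 (via fail)
i=7 'c': node 1→2  → match P0@[6:7]
i=8 'b': node 2→3  → match P1@[6:8]
i=9 'c': node 3→0 (via fail)
i=10 'b': node 0→0
i=11 'a': node 0→1
i=12 'c': node 1→2  → match P0@[11:12]
i=13 'b': node 2→3  → match P1@[11:13]
i=14 'a': node 3→1 (via fail)
i=15 'a': node 1→1 (via fail)
i=16 'a': node 1→1 (via fail)
i=17 'c': node 1→2  → match P0@[16:17]
i=18 'a': node 2→1 (via fail)
i=19 'c': node 1→2  → match P0@[18:19]
i=20 'b': node 2→3  → match P1@[18:20]
i=21 'c': node 3→0 (via fail)
i=22 'a': node 0→1
i=23 'a': node 1→1 (via fail)
i=24 'c': node 1→2  → match P0@[23:24]
i=25 'b': node 2→3  → match P1@[23:25]
i=26 'a': node 3→1 (via fail)
i=27 'c': node 1→2  → match P0@[26:27]
i=28 'a': node 2→1 (via fail)
i=29 'c': node 1→2  → match P0@[28:29]
i=30 'a': node 2→1 (via fail)
i=31 'c': node 1→2  → match P0@[30:31]
i=32 'b': node 2→3  → match P1@[30:32]

Matches: [[5,0],[7,0],[8,1],[12,0],[13,1],[17,0],[19,0],[20,1],[24,0],[25,1],[27,0],[29,0],[31,0],[32,1]]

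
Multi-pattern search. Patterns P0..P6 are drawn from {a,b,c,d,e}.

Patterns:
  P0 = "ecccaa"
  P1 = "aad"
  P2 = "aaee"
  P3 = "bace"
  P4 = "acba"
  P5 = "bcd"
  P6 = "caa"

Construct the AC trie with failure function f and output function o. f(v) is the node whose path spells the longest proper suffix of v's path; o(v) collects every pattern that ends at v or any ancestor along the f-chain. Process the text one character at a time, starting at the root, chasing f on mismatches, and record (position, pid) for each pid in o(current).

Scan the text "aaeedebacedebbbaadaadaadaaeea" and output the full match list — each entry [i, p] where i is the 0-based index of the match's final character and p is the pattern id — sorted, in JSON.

Build:
Trie (insert patterns):
  n0 'ε': a→7 b→12 c→21 e→1
  n1 'e': c→2
  n2 'ec': c→3
  n3 'ecc': c→4
  n4 'eccc': a→5
  n5 'eccca': a→6
  n6 'ecccaa': ·  ←P0
  n7 'a': a→8 c→16
  n8 'aa': d→9 e→10
  n9 'aad': ·  ←P1
  n10 'aae': e→11
  n11 'aaee': ·  ←P2
  n12 'b': a→13 c→19
  n13 'ba': c→14
  n14 'bac': e→15
  n15 'bace': ·  ←P3
  n16 'ac': b→17
  n17 'acb': a→18
  n18 'acba': ·  ←P4
  n19 'bc': d→20
  n20 'bcd': ·  ←P5
  n21 'c': a→22
  n22 'ca': a→23
  n23 'caa': ·  ←P6

BFS fail/out derivation:
  fail(1) 'e': from fail(0)=0 chase 'e': 0 ⇒ 0;  out=∅∪out(0)=∅
  fail(7) 'a': from fail(0)=0 chase 'a': 0 ⇒ 0;  out=∅∪out(0)=∅
  fail(12) 'b': from fail(0)=0 chase 'b': 0 ⇒ 0;  out=∅∪out(0)=∅
  fail(21) 'c': from fail(0)=0 chase 'c': 0 ⇒ 0;  out=∅∪out(0)=∅
  fail(2) 'ec': from fail(1)=0 chase 'c': 0 ⇒ 21;  out=∅∪out(21)=∅
  fail(8) 'aa': from fail(7)=0 chase 'a': 0 ⇒ 7;  out=∅∪out(7)=∅
  fail(13) 'ba': from fail(12)=0 chase 'a': 0 ⇒ 7;  out=∅∪out(7)=∅
  fail(16) 'ac': from fail(7)=0 chase 'c': 0 ⇒ 21;  out=∅∪out(21)=∅
  fail(19) 'bc': from fail(12)=0 chase 'c': 0 ⇒ 21;  out=∅∪out(21)=∅
  fail(22) 'ca': from fail(21)=0 chase 'a': 0 ⇒ 7;  out=∅∪out(7)=∅
  fail(3) 'ecc': from fail(2)=21 chase 'c': 21→0 ⇒ 21;  out=∅∪out(21)=∅
  fail(9) 'aad': from fail(8)=7 chase 'd': 7→0 ⇒ 0;  out={1}∪out(0)={1}
  fail(10) 'aae': from fail(8)=7 chase 'e': 7→0 ⇒ 1;  out=∅∪out(1)=∅
  fail(14) 'bac': from fail(13)=7 chase 'c': 7 ⇒ 16;  out=∅∪out(16)=∅
  fail(17) 'acb': from fail(16)=21 chase 'b': 21→0 ⇒ 12;  out=∅∪out(12)=∅
  fail(20) 'bcd': from fail(19)=21 chase 'd': 21→0 ⇒ 0;  out={5}∪out(0)={5}
  fail(23) 'caa': from fail(22)=7 chase 'a': 7 ⇒ 8;  out={6}∪out(8)={6}
  fail(4) 'eccc': from fail(3)=21 chase 'c': 21→0 ⇒ 21;  out=∅∪out(21)=∅
  fail(11) 'aaee': from fail(10)=1 chase 'e': 1→0 ⇒ 1;  out={2}∪out(1)={2}
  fail(15) 'bace': from fail(14)=16 chase 'e': 16→21→0 ⇒ 1;  out={3}∪out(1)={3}
  fail(18) 'acba': from fail(17)=12 chase 'a': 12 ⇒ 13;  out={4}∪out(13)={4}
  fail(5) 'eccca': from fail(4)=21 chase 'a': 21 ⇒ 22;  out=∅∪out(22)=∅
  fail(6) 'ecccaa': from fail(5)=22 chase 'a': 22 ⇒ 23;  out={0}∪out(23)={0,6}

Run:
pos 0 'a': at 7
pos 1 'a': at 8
pos 2 'e': at 10
pos 3 'e': at 11  emit P2@[0:3]
pos 4 'd': at 0 (fail-walked)
pos 5 'e': at 1
pos 6 'b': at 12 (fail-walked)
pos 7 'a': at 13
pos 8 'c': at 14
pos 9 'e': at 15  emit P3@[6:9]
pos 10 'd': at 0 (fail-walked)
pos 11 'e': at 1
pos 12 'b': at 12 (fail-walked)
pos 13 'b': at 12 (fail-walked)
pos 14 'b': at 12 (fail-walked)
pos 15 'a': at 13
pos 16 'a': at 8 (fail-walked)
pos 17 'd': at 9  emit P1@[15:17]
pos 18 'a': at 7 (fail-walked)
pos 19 'a': at 8
pos 20 'd': at 9  emit P1@[18:20]
pos 21 'a': at 7 (fail-walked)
pos 22 'a': at 8
pos 23 'd': at 9  emit P1@[21:23]
pos 24 'a': at 7 (fail-walked)
pos 25 'a': at 8
pos 26 'e': at 10
pos 27 'e': at 11  emit P2@[24:27]
pos 28 'a': at 7 (fail-walked)

Result: [[3,2],[9,3],[17,1],[20,1],[23,1],[27,2]]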